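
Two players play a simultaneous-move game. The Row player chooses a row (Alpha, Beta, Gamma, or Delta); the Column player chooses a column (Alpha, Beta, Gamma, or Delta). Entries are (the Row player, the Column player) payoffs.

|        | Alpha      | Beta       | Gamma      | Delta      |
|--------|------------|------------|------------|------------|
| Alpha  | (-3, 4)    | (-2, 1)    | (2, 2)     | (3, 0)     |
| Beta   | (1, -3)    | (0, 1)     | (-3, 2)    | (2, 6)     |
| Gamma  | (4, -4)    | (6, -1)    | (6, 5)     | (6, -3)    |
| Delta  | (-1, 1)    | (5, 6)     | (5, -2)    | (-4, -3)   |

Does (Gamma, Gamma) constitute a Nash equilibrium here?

Yes

Holding the Column player at Gamma: the Row player gets 6 from Gamma, versus 2 from Alpha, -3 from Beta, 5 from Delta. No profitable deviation for the Row player.
Holding the Row player at Gamma: the Column player gets 5 from Gamma, versus -4 from Alpha, -1 from Beta, -3 from Delta. No profitable deviation for the Column player either.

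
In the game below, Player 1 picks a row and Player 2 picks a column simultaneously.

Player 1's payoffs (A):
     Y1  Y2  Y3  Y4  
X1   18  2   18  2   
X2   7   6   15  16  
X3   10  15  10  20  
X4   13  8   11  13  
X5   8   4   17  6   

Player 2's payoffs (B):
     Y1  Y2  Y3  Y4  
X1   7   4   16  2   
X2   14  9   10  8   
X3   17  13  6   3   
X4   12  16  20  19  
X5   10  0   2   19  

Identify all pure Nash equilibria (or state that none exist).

(X1, Y3)

Find each player's best response to every opponent strategy; NE are the intersections.
Player 1's best responses — vs Y1: X1 (payoff 18); vs Y2: X3 (payoff 15); vs Y3: X1 (payoff 18); vs Y4: X3 (payoff 20).
Player 2's best responses — vs X1: Y3 (payoff 16); vs X2: Y1 (payoff 14); vs X3: Y1 (payoff 17); vs X4: Y3 (payoff 20); vs X5: Y4 (payoff 19).
The only mutual best response is (X1, Y3); neither player gains by switching there.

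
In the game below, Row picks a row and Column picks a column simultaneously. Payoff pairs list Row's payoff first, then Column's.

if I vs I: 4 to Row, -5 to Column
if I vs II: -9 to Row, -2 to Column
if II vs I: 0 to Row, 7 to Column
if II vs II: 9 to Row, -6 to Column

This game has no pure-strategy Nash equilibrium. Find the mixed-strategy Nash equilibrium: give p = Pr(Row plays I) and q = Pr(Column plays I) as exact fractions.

p = 13/16, q = 9/11

Each player's mixing probability is pinned down by making the *other* player indifferent.
Column indifferent between I and II: p·(-5) + (1−p)·7 = p·(-2) + (1−p)·(-6) ⟹ 7 + (-12)p = (-6) + 4p ⟹ p = 13/16.
Row indifferent between I and II: q·4 + (1−q)·(-9) = q·0 + (1−q)·9 ⟹ (-9) + 13q = 9 + (-9)q ⟹ q = 9/11.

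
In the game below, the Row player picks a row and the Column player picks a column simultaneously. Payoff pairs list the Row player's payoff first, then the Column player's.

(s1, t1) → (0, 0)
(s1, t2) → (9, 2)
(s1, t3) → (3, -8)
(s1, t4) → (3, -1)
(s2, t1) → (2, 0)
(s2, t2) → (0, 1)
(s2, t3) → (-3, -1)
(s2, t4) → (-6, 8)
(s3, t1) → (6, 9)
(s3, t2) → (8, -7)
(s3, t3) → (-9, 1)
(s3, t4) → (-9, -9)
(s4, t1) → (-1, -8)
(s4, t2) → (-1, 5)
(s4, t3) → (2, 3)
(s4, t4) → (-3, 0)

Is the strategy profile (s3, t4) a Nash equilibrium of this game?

Holding the Column player at t4: the Row player gets -9 from s3 but could get 3 by switching to s1. The Row player has a profitable deviation.

No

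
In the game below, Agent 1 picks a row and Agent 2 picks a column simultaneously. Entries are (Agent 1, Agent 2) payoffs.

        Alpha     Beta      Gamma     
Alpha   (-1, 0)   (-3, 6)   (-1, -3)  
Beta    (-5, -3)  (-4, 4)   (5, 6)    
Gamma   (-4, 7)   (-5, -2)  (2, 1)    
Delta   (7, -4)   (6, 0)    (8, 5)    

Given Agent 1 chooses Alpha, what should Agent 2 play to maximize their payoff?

Beta

With Agent 1 fixed at Alpha, Agent 2's payoffs are: Alpha → 0, Beta → 6, Gamma → -3.
The maximum is 6, achieved by Beta.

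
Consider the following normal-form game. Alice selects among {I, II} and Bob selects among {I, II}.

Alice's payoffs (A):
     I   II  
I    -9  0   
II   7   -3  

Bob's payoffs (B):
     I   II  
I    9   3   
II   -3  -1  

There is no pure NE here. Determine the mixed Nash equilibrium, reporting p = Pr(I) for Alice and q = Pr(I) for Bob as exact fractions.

In a mixed NE each player is indifferent between their pure strategies, so the opponent's mix sets the indifference.
Bob indifferent between I and II: p·9 + (1−p)·(-3) = p·3 + (1−p)·(-1) ⟹ (-3) + 12p = (-1) + 4p ⟹ p = 1/4.
Alice indifferent between I and II: q·(-9) + (1−q)·0 = q·7 + (1−q)·(-3) ⟹ 0 + (-9)q = (-3) + 10q ⟹ q = 3/19.

p = 1/4, q = 3/19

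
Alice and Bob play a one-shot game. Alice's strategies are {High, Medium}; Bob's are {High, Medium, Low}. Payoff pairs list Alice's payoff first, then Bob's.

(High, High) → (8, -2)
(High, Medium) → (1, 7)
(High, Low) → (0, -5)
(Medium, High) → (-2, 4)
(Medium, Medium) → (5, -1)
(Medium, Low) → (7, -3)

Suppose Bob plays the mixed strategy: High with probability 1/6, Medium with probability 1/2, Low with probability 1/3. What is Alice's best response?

Medium

Compute Alice's expected payoff from each pure strategy against the given mix.
High: (1/6)·8 + (1/2)·1 + (1/3)·0 = 11/6
Medium: (1/6)·(-2) + (1/2)·5 + (1/3)·7 = 9/2
Highest expected payoff is 9/2, from Medium.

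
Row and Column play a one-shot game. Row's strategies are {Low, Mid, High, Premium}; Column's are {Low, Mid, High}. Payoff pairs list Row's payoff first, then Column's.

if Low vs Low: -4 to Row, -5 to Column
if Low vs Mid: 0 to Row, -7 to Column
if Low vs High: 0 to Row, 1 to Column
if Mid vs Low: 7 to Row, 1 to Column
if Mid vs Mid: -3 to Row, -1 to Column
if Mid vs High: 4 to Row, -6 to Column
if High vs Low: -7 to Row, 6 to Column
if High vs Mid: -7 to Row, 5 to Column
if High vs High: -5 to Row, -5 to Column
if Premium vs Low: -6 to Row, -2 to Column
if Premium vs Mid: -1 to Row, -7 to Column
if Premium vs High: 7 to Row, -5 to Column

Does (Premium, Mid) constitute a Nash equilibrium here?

Holding Column at Mid: Row gets -1 from Premium but could get 0 by switching to Low. Row has a profitable deviation.

No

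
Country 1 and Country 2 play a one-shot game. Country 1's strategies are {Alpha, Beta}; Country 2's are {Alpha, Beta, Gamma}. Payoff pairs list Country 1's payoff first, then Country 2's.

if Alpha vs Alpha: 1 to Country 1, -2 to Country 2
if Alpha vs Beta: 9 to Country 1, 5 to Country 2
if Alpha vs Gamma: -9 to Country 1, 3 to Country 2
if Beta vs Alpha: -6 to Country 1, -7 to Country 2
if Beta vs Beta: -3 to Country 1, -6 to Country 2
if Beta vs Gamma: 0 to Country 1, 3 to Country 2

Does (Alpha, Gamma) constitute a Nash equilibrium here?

No

Holding Country 2 at Gamma: Country 1 gets -9 from Alpha but could get 0 by switching to Beta. Country 1 has a profitable deviation.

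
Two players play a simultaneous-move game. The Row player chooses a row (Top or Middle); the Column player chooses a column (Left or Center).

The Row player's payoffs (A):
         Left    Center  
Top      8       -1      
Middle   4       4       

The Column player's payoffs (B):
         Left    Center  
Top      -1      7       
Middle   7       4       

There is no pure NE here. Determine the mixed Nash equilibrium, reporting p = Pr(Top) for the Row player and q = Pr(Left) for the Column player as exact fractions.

In a mixed NE each player is indifferent between their pure strategies, so the opponent's mix sets the indifference.
The Column player indifferent between Left and Center: p·(-1) + (1−p)·7 = p·7 + (1−p)·4 ⟹ 7 + (-8)p = 4 + 3p ⟹ p = 3/11.
The Row player indifferent between Top and Middle: q·8 + (1−q)·(-1) = q·4 + (1−q)·4 ⟹ (-1) + 9q = 4 + 0q ⟹ q = 5/9.

p = 3/11, q = 5/9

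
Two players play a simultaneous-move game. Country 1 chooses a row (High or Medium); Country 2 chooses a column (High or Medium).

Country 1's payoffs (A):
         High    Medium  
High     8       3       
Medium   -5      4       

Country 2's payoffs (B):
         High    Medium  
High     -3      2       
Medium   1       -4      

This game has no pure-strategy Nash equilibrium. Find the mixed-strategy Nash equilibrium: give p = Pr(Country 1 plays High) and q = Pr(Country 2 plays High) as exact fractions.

p = 1/2, q = 1/14

Each player's mixing probability is pinned down by making the *other* player indifferent.
Country 2 indifferent between High and Medium: p·(-3) + (1−p)·1 = p·2 + (1−p)·(-4) ⟹ 1 + (-4)p = (-4) + 6p ⟹ p = 1/2.
Country 1 indifferent between High and Medium: q·8 + (1−q)·3 = q·(-5) + (1−q)·4 ⟹ 3 + 5q = 4 + (-9)q ⟹ q = 1/14.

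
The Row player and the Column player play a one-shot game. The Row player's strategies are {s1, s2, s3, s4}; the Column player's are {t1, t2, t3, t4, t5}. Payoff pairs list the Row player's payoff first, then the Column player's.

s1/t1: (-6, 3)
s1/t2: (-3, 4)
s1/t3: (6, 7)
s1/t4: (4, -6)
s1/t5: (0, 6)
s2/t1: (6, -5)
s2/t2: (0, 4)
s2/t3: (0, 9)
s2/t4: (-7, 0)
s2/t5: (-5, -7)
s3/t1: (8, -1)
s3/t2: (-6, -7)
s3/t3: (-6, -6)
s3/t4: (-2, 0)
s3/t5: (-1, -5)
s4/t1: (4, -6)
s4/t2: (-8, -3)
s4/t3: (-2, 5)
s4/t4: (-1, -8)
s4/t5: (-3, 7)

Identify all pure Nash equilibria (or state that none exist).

A profile is a Nash equilibrium when each player is best-responding to the other.
The Row player's best responses — vs t1: s3 (payoff 8); vs t2: s2 (payoff 0); vs t3: s1 (payoff 6); vs t4: s1 (payoff 4); vs t5: s1 (payoff 0).
The Column player's best responses — vs s1: t3 (payoff 7); vs s2: t3 (payoff 9); vs s3: t4 (payoff 0); vs s4: t5 (payoff 7).
The only mutual best response is (s1, t3); neither player gains by switching there.

(s1, t3)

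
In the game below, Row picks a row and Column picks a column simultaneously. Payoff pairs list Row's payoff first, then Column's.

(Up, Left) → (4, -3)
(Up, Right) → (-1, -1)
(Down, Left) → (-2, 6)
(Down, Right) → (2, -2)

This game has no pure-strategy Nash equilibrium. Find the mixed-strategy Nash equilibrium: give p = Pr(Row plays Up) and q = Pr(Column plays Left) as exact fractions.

p = 4/5, q = 1/3

In a mixed NE each player is indifferent between their pure strategies, so the opponent's mix sets the indifference.
Column indifferent between Left and Right: p·(-3) + (1−p)·6 = p·(-1) + (1−p)·(-2) ⟹ 6 + (-9)p = (-2) + 1p ⟹ p = 4/5.
Row indifferent between Up and Down: q·4 + (1−q)·(-1) = q·(-2) + (1−q)·2 ⟹ (-1) + 5q = 2 + (-4)q ⟹ q = 1/3.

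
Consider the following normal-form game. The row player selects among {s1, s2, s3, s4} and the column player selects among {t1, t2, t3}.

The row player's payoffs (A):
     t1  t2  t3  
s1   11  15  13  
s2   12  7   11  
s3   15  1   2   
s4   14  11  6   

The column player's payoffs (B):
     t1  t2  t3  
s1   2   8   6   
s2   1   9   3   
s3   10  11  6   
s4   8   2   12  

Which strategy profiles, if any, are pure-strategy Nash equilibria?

(s1, t2)

Find each player's best response to every opponent strategy; NE are the intersections.
The row player's best responses — vs t1: s3 (payoff 15); vs t2: s1 (payoff 15); vs t3: s1 (payoff 13).
The column player's best responses — vs s1: t2 (payoff 8); vs s2: t2 (payoff 9); vs s3: t2 (payoff 11); vs s4: t3 (payoff 12).
The only mutual best response is (s1, t2); neither player gains by switching there.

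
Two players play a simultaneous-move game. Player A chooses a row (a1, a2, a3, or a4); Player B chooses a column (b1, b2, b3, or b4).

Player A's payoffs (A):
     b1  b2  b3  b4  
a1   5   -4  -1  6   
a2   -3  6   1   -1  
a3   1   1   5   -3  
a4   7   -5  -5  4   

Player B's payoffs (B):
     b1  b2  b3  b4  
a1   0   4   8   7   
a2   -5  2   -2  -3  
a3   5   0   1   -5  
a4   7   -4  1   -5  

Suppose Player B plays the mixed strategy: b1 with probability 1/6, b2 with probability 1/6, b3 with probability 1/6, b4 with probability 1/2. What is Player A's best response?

a1

Player A's best reply maximizes expected payoff against the mix.
a1: (1/6)·5 + (1/6)·(-4) + (1/6)·(-1) + (1/2)·6 = 3
a2: (1/6)·(-3) + (1/6)·6 + (1/6)·1 + (1/2)·(-1) = 1/6
a3: (1/6)·1 + (1/6)·1 + (1/6)·5 + (1/2)·(-3) = -1/3
a4: (1/6)·7 + (1/6)·(-5) + (1/6)·(-5) + (1/2)·4 = 3/2
Highest expected payoff is 3, from a1.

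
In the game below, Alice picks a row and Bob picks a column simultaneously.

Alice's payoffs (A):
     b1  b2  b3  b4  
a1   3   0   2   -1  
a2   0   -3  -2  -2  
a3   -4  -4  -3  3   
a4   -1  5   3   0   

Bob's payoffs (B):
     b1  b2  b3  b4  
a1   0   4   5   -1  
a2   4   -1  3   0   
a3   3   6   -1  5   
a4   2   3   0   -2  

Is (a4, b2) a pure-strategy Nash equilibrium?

Yes

Holding Bob at b2: Alice gets 5 from a4, versus 0 from a1, -3 from a2, -4 from a3. No profitable deviation for Alice.
Holding Alice at a4: Bob gets 3 from b2, versus 2 from b1, 0 from b3, -2 from b4. No profitable deviation for Bob either.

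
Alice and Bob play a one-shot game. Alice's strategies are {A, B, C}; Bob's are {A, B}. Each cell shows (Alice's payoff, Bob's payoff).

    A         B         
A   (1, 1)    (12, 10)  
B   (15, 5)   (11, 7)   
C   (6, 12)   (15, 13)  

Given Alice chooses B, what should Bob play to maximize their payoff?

With Alice fixed at B, Bob's payoffs are: A → 5, B → 7.
The maximum is 7, achieved by B.

B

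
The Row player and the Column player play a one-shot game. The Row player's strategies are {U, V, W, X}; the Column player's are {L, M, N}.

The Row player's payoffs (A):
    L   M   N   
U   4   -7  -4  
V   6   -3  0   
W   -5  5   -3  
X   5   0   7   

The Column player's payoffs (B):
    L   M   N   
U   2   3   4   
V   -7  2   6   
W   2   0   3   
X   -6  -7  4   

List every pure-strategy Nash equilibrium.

Check mutual best responses: a cell is a NE iff neither player can gain by unilaterally deviating.
The Row player's best responses — vs L: V (payoff 6); vs M: W (payoff 5); vs N: X (payoff 7).
The Column player's best responses — vs U: N (payoff 4); vs V: N (payoff 6); vs W: N (payoff 3); vs X: N (payoff 4).
The only mutual best response is (X, N); neither player gains by switching there.

(X, N)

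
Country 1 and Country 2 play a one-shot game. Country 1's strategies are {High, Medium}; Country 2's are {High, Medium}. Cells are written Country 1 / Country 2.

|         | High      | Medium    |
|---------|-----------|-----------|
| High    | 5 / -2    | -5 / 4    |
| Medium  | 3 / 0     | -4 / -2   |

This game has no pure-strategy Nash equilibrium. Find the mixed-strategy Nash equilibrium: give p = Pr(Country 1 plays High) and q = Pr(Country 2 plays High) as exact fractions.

p = 1/4, q = 1/3

Each player's mixing probability is pinned down by making the *other* player indifferent.
Country 2 indifferent between High and Medium: p·(-2) + (1−p)·0 = p·4 + (1−p)·(-2) ⟹ 0 + (-2)p = (-2) + 6p ⟹ p = 1/4.
Country 1 indifferent between High and Medium: q·5 + (1−q)·(-5) = q·3 + (1−q)·(-4) ⟹ (-5) + 10q = (-4) + 7q ⟹ q = 1/3.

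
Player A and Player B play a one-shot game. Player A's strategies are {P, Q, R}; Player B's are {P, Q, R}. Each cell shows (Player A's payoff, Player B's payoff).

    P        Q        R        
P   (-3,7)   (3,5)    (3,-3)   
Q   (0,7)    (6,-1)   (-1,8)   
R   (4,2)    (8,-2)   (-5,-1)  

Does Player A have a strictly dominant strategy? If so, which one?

Check whether one of Player A's strategies beats all alternatives regardless of what the opponent does.
P is not dominant: against P, Q gives 0 > -3.
Q is not dominant: against P, R gives 4 > 0.
R is not dominant: against R, P gives 3 > -5.
No single strategy is best against every opponent action.

None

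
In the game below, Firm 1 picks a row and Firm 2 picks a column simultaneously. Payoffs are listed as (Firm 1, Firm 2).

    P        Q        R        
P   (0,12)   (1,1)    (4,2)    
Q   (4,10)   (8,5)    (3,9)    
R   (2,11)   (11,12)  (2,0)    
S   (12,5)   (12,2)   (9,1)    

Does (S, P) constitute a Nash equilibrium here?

Yes

Holding Firm 2 at P: Firm 1 gets 12 from S, versus 0 from P, 4 from Q, 2 from R. No profitable deviation for Firm 1.
Holding Firm 1 at S: Firm 2 gets 5 from P, versus 2 from Q, 1 from R. No profitable deviation for Firm 2 either.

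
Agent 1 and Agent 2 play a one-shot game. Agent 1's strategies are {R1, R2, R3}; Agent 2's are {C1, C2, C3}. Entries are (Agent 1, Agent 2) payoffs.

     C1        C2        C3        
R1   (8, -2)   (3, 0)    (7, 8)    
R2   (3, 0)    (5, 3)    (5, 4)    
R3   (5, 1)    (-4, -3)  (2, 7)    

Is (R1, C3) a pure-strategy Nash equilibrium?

Holding Agent 2 at C3: Agent 1 gets 7 from R1, versus 5 from R2, 2 from R3. No profitable deviation for Agent 1.
Holding Agent 1 at R1: Agent 2 gets 8 from C3, versus -2 from C1, 0 from C2. No profitable deviation for Agent 2 either.

Yes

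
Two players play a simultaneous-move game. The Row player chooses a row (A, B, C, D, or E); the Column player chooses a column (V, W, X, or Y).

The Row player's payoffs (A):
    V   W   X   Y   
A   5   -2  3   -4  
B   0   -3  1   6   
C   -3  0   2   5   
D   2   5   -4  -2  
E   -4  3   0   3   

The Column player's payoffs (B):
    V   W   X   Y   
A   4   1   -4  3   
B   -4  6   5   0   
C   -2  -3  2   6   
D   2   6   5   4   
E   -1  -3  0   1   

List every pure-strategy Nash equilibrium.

(A, V) and (D, W)

Find each player's best response to every opponent strategy; NE are the intersections.
The Row player's best responses — vs V: A (payoff 5); vs W: D (payoff 5); vs X: A (payoff 3); vs Y: B (payoff 6).
The Column player's best responses — vs A: V (payoff 4); vs B: W (payoff 6); vs C: Y (payoff 6); vs D: W (payoff 6); vs E: Y (payoff 1).
Mutual best responses occur at (A, V) and (D, W); at each, neither player gains by switching.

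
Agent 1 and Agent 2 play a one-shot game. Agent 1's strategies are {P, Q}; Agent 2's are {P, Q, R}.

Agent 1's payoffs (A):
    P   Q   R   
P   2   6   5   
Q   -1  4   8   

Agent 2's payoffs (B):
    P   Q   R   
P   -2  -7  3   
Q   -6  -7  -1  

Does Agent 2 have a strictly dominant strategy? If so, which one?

A strategy is strictly dominant if it gives Agent 2 a strictly higher payoff than every other strategy, against every choice by the opponent.
R strictly dominates: vs P: 3 > each of {-2, -7}; vs Q: -1 > each of {-6, -7}.

R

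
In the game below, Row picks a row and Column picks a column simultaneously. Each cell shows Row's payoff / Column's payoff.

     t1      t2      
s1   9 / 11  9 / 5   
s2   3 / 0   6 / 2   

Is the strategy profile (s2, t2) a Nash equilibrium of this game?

No

Holding Column at t2: Row gets 6 from s2 but could get 9 by switching to s1. Row has a profitable deviation.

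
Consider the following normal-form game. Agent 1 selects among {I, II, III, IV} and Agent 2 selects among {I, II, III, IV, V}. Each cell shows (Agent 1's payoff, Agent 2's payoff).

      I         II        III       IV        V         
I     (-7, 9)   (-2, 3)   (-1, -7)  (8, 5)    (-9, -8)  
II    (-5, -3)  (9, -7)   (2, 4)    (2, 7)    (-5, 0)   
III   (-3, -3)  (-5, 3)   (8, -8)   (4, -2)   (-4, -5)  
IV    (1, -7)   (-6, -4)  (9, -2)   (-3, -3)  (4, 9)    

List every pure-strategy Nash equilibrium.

(IV, V)

Check mutual best responses: a cell is a NE iff neither player can gain by unilaterally deviating.
Agent 1's best responses — vs I: IV (payoff 1); vs II: II (payoff 9); vs III: IV (payoff 9); vs IV: I (payoff 8); vs V: IV (payoff 4).
Agent 2's best responses — vs I: I (payoff 9); vs II: IV (payoff 7); vs III: II (payoff 3); vs IV: V (payoff 9).
The only mutual best response is (IV, V); neither player gains by switching there.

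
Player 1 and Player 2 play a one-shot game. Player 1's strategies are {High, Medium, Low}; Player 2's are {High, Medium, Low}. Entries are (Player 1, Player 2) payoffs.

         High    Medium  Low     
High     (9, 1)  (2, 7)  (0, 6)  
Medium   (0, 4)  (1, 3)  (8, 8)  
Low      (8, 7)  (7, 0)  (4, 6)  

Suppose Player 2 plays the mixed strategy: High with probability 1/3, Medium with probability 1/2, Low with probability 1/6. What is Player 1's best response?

Compute Player 1's expected payoff from each pure strategy against the given mix.
High: (1/3)·9 + (1/2)·2 + (1/6)·0 = 4
Medium: (1/3)·0 + (1/2)·1 + (1/6)·8 = 11/6
Low: (1/3)·8 + (1/2)·7 + (1/6)·4 = 41/6
Highest expected payoff is 41/6, from Low.

Low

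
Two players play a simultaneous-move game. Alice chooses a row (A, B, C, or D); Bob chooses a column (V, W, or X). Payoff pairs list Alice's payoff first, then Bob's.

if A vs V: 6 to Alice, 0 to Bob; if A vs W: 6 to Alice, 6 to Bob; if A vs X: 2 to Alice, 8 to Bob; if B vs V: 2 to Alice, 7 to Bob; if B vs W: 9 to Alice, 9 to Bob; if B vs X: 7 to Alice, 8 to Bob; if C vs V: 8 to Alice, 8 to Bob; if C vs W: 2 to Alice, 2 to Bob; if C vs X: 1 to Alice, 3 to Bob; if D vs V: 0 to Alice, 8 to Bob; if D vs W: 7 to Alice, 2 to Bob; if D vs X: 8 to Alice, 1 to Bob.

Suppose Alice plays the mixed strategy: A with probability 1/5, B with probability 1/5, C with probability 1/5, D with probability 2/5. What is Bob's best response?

Compute Bob's expected payoff from each pure strategy against the given mix.
V: (1/5)·0 + (1/5)·7 + (1/5)·8 + (2/5)·8 = 31/5
W: (1/5)·6 + (1/5)·9 + (1/5)·2 + (2/5)·2 = 21/5
X: (1/5)·8 + (1/5)·8 + (1/5)·3 + (2/5)·1 = 21/5
Highest expected payoff is 31/5, from V.

V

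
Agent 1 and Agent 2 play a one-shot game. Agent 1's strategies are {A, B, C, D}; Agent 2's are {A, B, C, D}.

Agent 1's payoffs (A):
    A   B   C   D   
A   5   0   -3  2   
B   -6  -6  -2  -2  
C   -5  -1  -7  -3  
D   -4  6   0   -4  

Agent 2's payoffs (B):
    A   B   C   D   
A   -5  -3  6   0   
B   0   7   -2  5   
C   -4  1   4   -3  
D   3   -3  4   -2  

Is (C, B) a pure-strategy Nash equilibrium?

Holding Agent 2 at B: Agent 1 gets -1 from C but could get 6 by switching to D. Agent 1 has a profitable deviation.

No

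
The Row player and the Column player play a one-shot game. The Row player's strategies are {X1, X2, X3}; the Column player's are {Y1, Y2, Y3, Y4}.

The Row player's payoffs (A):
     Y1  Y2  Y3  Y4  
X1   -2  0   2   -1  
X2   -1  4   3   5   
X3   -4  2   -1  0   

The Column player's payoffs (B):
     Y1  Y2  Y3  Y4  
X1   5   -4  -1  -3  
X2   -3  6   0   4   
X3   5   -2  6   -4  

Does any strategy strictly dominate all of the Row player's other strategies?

Check whether one of the Row player's strategies beats all alternatives regardless of what the opponent does.
X2 strictly dominates: vs Y1: -1 > each of {-2, -4}; vs Y2: 4 > each of {0, 2}; vs Y3: 3 > each of {2, -1}; vs Y4: 5 > each of {-1, 0}.

X2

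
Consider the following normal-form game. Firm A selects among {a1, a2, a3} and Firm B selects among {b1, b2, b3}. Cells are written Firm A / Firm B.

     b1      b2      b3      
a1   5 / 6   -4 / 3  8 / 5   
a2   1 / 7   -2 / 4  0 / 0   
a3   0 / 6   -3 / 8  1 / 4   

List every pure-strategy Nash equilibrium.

(a1, b1)

Check mutual best responses: a cell is a NE iff neither player can gain by unilaterally deviating.
Firm A's best responses — vs b1: a1 (payoff 5); vs b2: a2 (payoff -2); vs b3: a1 (payoff 8).
Firm B's best responses — vs a1: b1 (payoff 6); vs a2: b1 (payoff 7); vs a3: b2 (payoff 8).
The only mutual best response is (a1, b1); neither player gains by switching there.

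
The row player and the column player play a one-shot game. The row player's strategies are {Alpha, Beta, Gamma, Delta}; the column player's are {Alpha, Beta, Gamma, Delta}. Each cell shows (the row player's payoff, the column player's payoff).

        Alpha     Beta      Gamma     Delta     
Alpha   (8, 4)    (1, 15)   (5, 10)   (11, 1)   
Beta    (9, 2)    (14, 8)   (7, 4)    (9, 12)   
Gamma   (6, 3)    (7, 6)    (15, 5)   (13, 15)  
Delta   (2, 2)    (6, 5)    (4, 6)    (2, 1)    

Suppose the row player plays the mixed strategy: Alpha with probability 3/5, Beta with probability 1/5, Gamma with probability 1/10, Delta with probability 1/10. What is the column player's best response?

Beta

Compute the column player's expected payoff from each pure strategy against the given mix.
Alpha: (3/5)·4 + (1/5)·2 + (1/10)·3 + (1/10)·2 = 33/10
Beta: (3/5)·15 + (1/5)·8 + (1/10)·6 + (1/10)·5 = 117/10
Gamma: (3/5)·10 + (1/5)·4 + (1/10)·5 + (1/10)·6 = 79/10
Delta: (3/5)·1 + (1/5)·12 + (1/10)·15 + (1/10)·1 = 23/5
Highest expected payoff is 117/10, from Beta.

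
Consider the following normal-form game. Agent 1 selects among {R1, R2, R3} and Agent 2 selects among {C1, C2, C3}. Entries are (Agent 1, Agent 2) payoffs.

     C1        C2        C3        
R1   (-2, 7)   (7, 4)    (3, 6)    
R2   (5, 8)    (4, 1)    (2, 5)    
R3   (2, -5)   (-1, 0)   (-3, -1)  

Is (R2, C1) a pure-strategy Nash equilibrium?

Yes

Holding Agent 2 at C1: Agent 1 gets 5 from R2, versus -2 from R1, 2 from R3. No profitable deviation for Agent 1.
Holding Agent 1 at R2: Agent 2 gets 8 from C1, versus 1 from C2, 5 from C3. No profitable deviation for Agent 2 either.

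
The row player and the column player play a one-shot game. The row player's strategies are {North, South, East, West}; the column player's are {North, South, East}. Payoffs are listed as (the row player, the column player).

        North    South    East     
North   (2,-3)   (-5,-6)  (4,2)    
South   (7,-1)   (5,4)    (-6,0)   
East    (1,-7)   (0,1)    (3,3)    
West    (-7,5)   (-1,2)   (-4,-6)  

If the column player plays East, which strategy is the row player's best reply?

North

With the column player fixed at East, the row player's payoffs are: North → 4, South → -6, East → 3, West → -4.
The maximum is 4, achieved by North.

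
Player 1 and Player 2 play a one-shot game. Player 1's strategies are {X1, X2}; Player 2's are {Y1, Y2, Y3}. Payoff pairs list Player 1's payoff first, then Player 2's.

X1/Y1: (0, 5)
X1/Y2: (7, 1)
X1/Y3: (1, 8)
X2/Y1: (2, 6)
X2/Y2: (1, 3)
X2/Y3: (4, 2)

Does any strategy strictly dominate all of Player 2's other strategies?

No strictly dominant strategy

A strategy is strictly dominant if it gives Player 2 a strictly higher payoff than every other strategy, against every choice by the opponent.
Y1 is not dominant: against X1, Y3 gives 8 > 5.
Y2 is not dominant: against X1, Y1 gives 5 > 1.
Y3 is not dominant: against X2, Y1 gives 6 > 2.
No single strategy is best against every opponent action.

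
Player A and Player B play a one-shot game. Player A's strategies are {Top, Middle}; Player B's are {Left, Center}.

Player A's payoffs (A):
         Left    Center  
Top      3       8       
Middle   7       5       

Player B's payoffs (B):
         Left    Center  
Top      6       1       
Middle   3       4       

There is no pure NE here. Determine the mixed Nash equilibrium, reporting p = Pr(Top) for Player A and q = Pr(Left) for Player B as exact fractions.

p = 1/6, q = 3/7

In a mixed NE each player is indifferent between their pure strategies, so the opponent's mix sets the indifference.
Player B indifferent between Left and Center: p·6 + (1−p)·3 = p·1 + (1−p)·4 ⟹ 3 + 3p = 4 + (-3)p ⟹ p = 1/6.
Player A indifferent between Top and Middle: q·3 + (1−q)·8 = q·7 + (1−q)·5 ⟹ 8 + (-5)q = 5 + 2q ⟹ q = 3/7.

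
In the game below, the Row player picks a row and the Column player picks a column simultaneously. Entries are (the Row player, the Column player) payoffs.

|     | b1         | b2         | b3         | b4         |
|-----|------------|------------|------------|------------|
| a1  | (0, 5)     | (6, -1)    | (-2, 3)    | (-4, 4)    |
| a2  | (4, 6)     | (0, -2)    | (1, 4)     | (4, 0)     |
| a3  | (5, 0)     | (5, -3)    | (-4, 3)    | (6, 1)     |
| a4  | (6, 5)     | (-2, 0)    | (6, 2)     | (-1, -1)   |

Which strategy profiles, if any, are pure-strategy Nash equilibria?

(a4, b1)

Find each player's best response to every opponent strategy; NE are the intersections.
The Row player's best responses — vs b1: a4 (payoff 6); vs b2: a1 (payoff 6); vs b3: a4 (payoff 6); vs b4: a3 (payoff 6).
The Column player's best responses — vs a1: b1 (payoff 5); vs a2: b1 (payoff 6); vs a3: b3 (payoff 3); vs a4: b1 (payoff 5).
The only mutual best response is (a4, b1); neither player gains by switching there.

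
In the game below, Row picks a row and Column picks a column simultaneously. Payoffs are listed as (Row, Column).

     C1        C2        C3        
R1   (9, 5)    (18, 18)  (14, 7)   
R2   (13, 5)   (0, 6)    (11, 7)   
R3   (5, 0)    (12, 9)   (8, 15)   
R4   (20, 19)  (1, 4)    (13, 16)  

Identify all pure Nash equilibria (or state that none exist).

Find each player's best response to every opponent strategy; NE are the intersections.
Row's best responses — vs C1: R4 (payoff 20); vs C2: R1 (payoff 18); vs C3: R1 (payoff 14).
Column's best responses — vs R1: C2 (payoff 18); vs R2: C3 (payoff 7); vs R3: C3 (payoff 15); vs R4: C1 (payoff 19).
Mutual best responses occur at (R1, C2) and (R4, C1); at each, neither player gains by switching.

(R1, C2) and (R4, C1)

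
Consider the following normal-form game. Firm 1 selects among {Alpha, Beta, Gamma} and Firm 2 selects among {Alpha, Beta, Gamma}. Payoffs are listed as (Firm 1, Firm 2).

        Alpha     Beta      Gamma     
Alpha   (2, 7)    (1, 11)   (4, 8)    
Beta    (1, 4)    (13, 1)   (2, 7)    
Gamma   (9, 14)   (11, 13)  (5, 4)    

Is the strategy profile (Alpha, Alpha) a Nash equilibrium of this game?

No

Holding Firm 2 at Alpha: Firm 1 gets 2 from Alpha but could get 9 by switching to Gamma. Firm 1 has a profitable deviation.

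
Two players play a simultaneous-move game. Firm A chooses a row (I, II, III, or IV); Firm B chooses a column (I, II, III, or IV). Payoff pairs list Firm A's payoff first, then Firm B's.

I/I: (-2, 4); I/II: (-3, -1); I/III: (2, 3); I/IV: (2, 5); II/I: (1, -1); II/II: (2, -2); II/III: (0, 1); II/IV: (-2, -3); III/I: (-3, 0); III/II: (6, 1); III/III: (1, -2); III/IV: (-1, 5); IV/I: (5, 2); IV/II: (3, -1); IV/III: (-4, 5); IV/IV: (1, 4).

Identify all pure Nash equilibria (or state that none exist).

(I, IV)

Find each player's best response to every opponent strategy; NE are the intersections.
Firm A's best responses — vs I: IV (payoff 5); vs II: III (payoff 6); vs III: I (payoff 2); vs IV: I (payoff 2).
Firm B's best responses — vs I: IV (payoff 5); vs II: III (payoff 1); vs III: IV (payoff 5); vs IV: III (payoff 5).
The only mutual best response is (I, IV); neither player gains by switching there.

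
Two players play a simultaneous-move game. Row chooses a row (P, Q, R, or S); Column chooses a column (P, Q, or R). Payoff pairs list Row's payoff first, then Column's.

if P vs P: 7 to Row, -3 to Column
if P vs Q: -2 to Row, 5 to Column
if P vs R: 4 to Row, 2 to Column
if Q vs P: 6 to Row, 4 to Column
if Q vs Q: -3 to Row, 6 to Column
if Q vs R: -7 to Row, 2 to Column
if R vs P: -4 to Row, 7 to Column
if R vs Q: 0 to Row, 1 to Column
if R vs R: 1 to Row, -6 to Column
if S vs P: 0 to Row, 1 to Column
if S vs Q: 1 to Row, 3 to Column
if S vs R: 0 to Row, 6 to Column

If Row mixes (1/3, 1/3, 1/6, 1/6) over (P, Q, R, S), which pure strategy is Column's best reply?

Column's best reply maximizes expected payoff against the mix.
P: (1/3)·(-3) + (1/3)·4 + (1/6)·7 + (1/6)·1 = 5/3
Q: (1/3)·5 + (1/3)·6 + (1/6)·1 + (1/6)·3 = 13/3
R: (1/3)·2 + (1/3)·2 + (1/6)·(-6) + (1/6)·6 = 4/3
Highest expected payoff is 13/3, from Q.

Q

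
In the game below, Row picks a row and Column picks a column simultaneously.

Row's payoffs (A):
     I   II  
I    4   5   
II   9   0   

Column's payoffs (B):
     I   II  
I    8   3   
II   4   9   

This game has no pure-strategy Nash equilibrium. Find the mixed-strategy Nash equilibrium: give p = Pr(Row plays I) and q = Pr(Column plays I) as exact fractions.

p = 1/2, q = 1/2

Each player's mixing probability is pinned down by making the *other* player indifferent.
Column indifferent between I and II: p·8 + (1−p)·4 = p·3 + (1−p)·9 ⟹ 4 + 4p = 9 + (-6)p ⟹ p = 1/2.
Row indifferent between I and II: q·4 + (1−q)·5 = q·9 + (1−q)·0 ⟹ 5 + (-1)q = 0 + 9q ⟹ q = 1/2.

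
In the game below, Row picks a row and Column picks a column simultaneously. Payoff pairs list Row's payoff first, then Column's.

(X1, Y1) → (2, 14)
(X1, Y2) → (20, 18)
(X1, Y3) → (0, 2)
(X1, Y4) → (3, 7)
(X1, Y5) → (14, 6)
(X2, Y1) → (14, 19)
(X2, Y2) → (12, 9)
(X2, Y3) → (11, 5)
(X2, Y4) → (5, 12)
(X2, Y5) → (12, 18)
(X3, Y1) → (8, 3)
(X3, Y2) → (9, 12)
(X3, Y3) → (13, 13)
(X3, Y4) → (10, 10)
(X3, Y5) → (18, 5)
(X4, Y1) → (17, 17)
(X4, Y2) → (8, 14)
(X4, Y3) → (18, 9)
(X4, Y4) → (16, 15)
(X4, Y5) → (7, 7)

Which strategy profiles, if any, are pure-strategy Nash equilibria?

Check mutual best responses: a cell is a NE iff neither player can gain by unilaterally deviating.
Row's best responses — vs Y1: X4 (payoff 17); vs Y2: X1 (payoff 20); vs Y3: X4 (payoff 18); vs Y4: X4 (payoff 16); vs Y5: X3 (payoff 18).
Column's best responses — vs X1: Y2 (payoff 18); vs X2: Y1 (payoff 19); vs X3: Y3 (payoff 13); vs X4: Y1 (payoff 17).
Mutual best responses occur at (X1, Y2) and (X4, Y1); at each, neither player gains by switching.

(X1, Y2) and (X4, Y1)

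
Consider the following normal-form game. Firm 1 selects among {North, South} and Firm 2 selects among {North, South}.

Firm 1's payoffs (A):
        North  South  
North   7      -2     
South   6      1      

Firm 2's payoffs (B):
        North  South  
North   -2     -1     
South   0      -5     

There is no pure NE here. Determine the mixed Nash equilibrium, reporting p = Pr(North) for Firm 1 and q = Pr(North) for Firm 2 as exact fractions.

p = 5/6, q = 3/4

Each player's mixing probability is pinned down by making the *other* player indifferent.
Firm 2 indifferent between North and South: p·(-2) + (1−p)·0 = p·(-1) + (1−p)·(-5) ⟹ 0 + (-2)p = (-5) + 4p ⟹ p = 5/6.
Firm 1 indifferent between North and South: q·7 + (1−q)·(-2) = q·6 + (1−q)·1 ⟹ (-2) + 9q = 1 + 5q ⟹ q = 3/4.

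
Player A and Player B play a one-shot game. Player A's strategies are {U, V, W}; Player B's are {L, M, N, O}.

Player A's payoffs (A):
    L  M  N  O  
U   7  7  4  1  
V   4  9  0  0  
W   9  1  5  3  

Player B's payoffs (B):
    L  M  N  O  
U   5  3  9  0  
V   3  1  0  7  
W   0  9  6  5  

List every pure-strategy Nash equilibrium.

Check mutual best responses: a cell is a NE iff neither player can gain by unilaterally deviating.
Player A's best responses — vs L: W (payoff 9); vs M: V (payoff 9); vs N: W (payoff 5); vs O: W (payoff 3).
Player B's best responses — vs U: N (payoff 9); vs V: O (payoff 7); vs W: M (payoff 9).
No cell has both players best-responding. For instance, Player A's best reply to N is W, but against W Player B prefers M over N.

None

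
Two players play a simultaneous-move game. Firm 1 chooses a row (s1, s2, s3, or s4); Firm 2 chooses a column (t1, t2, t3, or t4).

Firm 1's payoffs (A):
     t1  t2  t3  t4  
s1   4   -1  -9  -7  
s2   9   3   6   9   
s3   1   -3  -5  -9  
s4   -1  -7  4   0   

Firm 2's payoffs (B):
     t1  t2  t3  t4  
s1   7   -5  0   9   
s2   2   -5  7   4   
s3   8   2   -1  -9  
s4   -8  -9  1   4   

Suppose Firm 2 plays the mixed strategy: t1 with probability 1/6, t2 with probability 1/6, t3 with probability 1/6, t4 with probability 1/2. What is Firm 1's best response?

s2

Firm 1's best reply maximizes expected payoff against the mix.
s1: (1/6)·4 + (1/6)·(-1) + (1/6)·(-9) + (1/2)·(-7) = -9/2
s2: (1/6)·9 + (1/6)·3 + (1/6)·6 + (1/2)·9 = 15/2
s3: (1/6)·1 + (1/6)·(-3) + (1/6)·(-5) + (1/2)·(-9) = -17/3
s4: (1/6)·(-1) + (1/6)·(-7) + (1/6)·4 + (1/2)·0 = -2/3
Highest expected payoff is 15/2, from s2.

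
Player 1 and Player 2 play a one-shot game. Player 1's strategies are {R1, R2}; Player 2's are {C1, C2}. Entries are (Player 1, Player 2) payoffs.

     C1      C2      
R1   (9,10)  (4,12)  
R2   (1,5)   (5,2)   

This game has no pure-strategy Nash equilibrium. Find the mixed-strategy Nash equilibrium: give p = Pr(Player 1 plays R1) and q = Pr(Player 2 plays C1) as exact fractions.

Each player's mixing probability is pinned down by making the *other* player indifferent.
Player 2 indifferent between C1 and C2: p·10 + (1−p)·5 = p·12 + (1−p)·2 ⟹ 5 + 5p = 2 + 10p ⟹ p = 3/5.
Player 1 indifferent between R1 and R2: q·9 + (1−q)·4 = q·1 + (1−q)·5 ⟹ 4 + 5q = 5 + (-4)q ⟹ q = 1/9.

p = 3/5, q = 1/9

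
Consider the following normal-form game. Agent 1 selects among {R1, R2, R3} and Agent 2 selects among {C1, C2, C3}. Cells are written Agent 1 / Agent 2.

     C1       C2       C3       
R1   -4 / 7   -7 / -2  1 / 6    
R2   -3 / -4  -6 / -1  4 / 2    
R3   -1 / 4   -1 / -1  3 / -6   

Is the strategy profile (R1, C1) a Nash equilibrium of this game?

Holding Agent 2 at C1: Agent 1 gets -4 from R1 but could get -1 by switching to R3. Agent 1 has a profitable deviation.

No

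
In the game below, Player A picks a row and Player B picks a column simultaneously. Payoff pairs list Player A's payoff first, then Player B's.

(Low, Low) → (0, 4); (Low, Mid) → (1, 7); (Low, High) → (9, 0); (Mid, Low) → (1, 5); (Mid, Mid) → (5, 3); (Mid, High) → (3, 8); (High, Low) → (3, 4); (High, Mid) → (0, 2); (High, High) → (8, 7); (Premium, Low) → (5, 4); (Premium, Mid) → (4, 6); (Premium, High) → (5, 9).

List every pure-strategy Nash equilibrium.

None

Find each player's best response to every opponent strategy; NE are the intersections.
Player A's best responses — vs Low: Premium (payoff 5); vs Mid: Mid (payoff 5); vs High: Low (payoff 9).
Player B's best responses — vs Low: Mid (payoff 7); vs Mid: High (payoff 8); vs High: High (payoff 7); vs Premium: High (payoff 9).
No cell has both players best-responding. For instance, Player A's best reply to Low is Premium, but against Premium Player B prefers High over Low.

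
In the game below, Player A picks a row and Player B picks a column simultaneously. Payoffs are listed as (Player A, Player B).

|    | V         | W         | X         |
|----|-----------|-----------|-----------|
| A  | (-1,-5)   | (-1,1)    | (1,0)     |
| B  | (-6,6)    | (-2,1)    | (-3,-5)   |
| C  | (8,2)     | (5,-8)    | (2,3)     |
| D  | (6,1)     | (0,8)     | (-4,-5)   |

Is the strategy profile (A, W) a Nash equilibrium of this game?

Holding Player B at W: Player A gets -1 from A but could get 5 by switching to C. Player A has a profitable deviation.

No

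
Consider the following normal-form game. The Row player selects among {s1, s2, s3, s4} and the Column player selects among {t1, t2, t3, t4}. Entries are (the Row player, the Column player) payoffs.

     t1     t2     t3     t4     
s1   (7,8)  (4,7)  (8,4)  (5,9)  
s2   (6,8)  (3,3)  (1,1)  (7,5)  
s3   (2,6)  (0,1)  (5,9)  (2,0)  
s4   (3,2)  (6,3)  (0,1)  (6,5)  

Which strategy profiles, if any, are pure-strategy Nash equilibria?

A profile is a Nash equilibrium when each player is best-responding to the other.
The Row player's best responses — vs t1: s1 (payoff 7); vs t2: s4 (payoff 6); vs t3: s1 (payoff 8); vs t4: s2 (payoff 7).
The Column player's best responses — vs s1: t4 (payoff 9); vs s2: t1 (payoff 8); vs s3: t3 (payoff 9); vs s4: t4 (payoff 5).
No cell has both players best-responding. For instance, the Row player's best reply to t1 is s1, but against s1 the Column player prefers t4 over t1.

None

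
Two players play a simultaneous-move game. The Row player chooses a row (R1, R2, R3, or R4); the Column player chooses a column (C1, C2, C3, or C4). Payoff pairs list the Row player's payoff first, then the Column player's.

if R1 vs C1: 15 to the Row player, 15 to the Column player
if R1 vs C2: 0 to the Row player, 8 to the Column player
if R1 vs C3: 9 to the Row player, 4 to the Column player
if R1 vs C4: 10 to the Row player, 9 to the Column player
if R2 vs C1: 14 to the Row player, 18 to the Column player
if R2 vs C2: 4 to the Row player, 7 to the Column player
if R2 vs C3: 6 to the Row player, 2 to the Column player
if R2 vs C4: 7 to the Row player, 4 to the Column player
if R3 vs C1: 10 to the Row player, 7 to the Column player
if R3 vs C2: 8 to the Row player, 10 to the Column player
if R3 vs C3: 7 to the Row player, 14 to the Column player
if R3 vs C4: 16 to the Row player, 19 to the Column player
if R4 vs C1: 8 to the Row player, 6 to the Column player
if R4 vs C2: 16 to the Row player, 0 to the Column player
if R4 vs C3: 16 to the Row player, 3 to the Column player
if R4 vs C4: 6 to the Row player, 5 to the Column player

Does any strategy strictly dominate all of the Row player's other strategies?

A strategy is strictly dominant if it gives the Row player a strictly higher payoff than every other strategy, against every choice by the opponent.
R1 is not dominant: against C2, R2 gives 4 > 0.
R2 is not dominant: against C1, R1 gives 15 > 14.
R3 is not dominant: against C1, R1 gives 15 > 10.
R4 is not dominant: against C1, R1 gives 15 > 8.
No single strategy is best against every opponent action.

No strictly dominant strategy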